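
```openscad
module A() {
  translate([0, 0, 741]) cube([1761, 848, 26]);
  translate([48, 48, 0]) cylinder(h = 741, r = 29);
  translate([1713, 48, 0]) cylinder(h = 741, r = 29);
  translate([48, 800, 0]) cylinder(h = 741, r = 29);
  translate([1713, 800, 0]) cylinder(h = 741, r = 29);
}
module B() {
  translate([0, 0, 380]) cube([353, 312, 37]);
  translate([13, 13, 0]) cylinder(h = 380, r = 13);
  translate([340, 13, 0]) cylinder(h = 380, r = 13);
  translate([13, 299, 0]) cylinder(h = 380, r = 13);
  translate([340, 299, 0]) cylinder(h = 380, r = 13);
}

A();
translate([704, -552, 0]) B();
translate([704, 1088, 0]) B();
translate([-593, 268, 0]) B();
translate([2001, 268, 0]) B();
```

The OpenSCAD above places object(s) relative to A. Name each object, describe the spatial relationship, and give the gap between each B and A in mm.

Each stool's nearest face is 240 mm from the table's bounding box.

A is a table. B is a stool. Four stools sit around the table at the −y, +y, −x, +x sides. The gap between each stool and the table is 240 mm.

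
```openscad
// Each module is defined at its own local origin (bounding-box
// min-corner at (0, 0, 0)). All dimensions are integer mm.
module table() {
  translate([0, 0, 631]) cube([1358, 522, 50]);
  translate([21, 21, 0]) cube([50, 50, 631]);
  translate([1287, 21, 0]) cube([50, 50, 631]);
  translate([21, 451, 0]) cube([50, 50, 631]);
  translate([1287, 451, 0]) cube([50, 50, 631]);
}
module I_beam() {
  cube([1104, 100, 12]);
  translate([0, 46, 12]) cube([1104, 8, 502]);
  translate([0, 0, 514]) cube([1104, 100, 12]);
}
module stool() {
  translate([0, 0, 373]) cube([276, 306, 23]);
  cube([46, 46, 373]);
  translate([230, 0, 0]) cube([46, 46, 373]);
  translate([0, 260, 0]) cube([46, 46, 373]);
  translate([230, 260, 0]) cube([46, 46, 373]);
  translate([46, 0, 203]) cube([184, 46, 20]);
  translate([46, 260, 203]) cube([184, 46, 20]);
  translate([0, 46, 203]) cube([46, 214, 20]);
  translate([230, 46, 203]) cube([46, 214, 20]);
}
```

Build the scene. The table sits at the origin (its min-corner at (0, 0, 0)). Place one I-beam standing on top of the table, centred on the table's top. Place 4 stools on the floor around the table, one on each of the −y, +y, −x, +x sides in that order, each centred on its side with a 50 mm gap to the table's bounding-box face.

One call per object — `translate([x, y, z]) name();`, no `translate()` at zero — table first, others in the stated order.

table();
translate([127, 211, 681]) I_beam();
translate([541, -356, 0]) stool();
translate([541, 572, 0]) stool();
translate([-326, 108, 0]) stool();
translate([1408, 108, 0]) stool();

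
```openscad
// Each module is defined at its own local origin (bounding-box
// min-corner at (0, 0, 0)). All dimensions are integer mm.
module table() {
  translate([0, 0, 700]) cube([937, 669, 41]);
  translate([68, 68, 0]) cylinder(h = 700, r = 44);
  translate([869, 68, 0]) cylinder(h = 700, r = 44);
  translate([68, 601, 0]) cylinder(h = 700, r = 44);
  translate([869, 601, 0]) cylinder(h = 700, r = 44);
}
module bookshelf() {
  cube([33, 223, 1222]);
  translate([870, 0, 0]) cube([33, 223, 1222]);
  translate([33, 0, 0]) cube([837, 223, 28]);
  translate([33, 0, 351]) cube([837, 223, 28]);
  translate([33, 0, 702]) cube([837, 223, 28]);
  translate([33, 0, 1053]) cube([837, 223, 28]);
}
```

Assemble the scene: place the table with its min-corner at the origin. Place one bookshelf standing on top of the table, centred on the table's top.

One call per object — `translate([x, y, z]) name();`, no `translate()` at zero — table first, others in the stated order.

table();
translate([17, 223, 741]) bookshelf();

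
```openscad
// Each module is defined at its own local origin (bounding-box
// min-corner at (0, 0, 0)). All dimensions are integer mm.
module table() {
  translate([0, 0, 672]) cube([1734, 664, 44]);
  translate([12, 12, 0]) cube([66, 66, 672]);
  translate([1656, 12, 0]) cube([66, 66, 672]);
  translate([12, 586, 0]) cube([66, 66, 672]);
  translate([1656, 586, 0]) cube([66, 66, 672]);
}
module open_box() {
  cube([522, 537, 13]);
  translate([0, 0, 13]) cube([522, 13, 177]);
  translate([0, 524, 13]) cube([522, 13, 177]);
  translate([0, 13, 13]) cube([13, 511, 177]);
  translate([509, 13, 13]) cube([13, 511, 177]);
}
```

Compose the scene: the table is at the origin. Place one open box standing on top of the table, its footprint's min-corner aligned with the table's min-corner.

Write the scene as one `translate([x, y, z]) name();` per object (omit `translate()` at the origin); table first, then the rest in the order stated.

table();
translate([0, 0, 716]) open_box();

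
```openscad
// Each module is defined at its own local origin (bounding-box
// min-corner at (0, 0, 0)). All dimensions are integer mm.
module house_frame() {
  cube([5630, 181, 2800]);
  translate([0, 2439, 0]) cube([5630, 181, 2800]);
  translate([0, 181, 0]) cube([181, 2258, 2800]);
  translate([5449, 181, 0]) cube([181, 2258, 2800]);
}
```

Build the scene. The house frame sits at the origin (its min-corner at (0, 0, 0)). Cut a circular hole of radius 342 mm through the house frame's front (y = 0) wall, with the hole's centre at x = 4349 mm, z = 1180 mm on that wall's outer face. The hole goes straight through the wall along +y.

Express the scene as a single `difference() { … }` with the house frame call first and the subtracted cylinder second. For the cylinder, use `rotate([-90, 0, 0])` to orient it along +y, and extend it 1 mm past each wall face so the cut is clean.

difference() {
  house_frame();
  translate([4349, -1, 1180]) rotate([-90, 0, 0]) cylinder(h = 183, r = 342);
}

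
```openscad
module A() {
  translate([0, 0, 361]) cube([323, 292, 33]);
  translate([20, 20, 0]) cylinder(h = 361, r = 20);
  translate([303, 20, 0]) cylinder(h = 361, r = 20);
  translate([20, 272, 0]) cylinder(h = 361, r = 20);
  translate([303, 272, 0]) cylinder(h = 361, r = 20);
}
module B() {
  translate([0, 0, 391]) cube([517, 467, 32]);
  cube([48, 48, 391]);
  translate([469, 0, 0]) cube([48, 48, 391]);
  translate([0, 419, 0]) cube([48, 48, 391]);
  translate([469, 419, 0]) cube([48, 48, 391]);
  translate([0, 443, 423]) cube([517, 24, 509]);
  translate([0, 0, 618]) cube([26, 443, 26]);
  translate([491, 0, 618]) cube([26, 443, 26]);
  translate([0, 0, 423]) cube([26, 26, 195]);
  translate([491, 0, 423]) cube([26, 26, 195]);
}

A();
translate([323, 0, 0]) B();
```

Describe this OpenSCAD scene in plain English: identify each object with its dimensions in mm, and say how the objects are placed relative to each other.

A is a four-legged stool. The seat is 323×292 mm, 33 mm thick, top at z = 394 mm. It stands on four round legs, each 40 mm in diameter, from z = 0 to the seat underside, each leg's axis is inset half a diameter from the nearest pair of seat edges (so the leg's bounding box is flush with the corner).

B is a chair: 517×467 mm seat, 32 mm thick, top at z = 423 mm, on four 48 mm square corner legs flush with the seat edges. A 24 mm thick backrest slab spans the full seat width, extending 509 mm above the seat top, its back face flush with the seat's +y edge. Two armrests of 26×26 mm section run along each side from the seat's front edge to the front of the backrest, top faces 221 mm above the seat top and outer faces flush with the seat's x-edges; a 26×26 mm post under the front of each armrest stands on the seat at the front corner.

The chair is against the stool's +x side, with their −y faces flush.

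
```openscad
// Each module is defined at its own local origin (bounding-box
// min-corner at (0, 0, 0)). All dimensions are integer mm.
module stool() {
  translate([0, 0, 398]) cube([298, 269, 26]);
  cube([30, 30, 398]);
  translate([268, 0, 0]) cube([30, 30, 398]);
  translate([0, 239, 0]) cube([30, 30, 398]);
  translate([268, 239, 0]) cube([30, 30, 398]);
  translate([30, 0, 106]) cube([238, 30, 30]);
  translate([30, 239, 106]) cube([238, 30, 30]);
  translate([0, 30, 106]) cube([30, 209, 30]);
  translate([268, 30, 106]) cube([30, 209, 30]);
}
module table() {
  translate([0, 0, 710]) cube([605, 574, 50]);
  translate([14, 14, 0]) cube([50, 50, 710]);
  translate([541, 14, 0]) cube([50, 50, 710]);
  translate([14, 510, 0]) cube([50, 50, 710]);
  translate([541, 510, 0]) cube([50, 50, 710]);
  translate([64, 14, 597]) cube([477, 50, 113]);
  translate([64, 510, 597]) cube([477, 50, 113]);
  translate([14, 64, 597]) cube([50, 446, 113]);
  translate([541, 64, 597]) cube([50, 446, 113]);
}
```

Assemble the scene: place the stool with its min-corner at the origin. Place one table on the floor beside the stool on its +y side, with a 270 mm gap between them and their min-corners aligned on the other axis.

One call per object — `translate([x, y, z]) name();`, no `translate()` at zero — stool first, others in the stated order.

stool();
translate([0, 539, 0]) table();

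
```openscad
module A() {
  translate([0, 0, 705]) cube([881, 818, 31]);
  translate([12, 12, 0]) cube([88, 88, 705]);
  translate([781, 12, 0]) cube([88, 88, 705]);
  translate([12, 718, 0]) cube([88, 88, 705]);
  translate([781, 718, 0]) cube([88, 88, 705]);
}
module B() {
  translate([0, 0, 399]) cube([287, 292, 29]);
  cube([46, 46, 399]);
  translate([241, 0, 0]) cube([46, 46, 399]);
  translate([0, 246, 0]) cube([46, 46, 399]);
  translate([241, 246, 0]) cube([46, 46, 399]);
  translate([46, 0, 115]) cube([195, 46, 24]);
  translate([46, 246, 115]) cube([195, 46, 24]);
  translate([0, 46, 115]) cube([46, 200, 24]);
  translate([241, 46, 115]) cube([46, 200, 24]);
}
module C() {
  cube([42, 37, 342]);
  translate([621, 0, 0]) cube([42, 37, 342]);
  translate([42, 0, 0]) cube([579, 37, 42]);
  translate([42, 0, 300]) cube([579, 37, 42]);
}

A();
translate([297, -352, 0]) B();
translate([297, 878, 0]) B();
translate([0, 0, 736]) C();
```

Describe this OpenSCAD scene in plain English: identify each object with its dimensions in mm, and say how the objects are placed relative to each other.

A is a table with a 881×818 mm rectangular top, 31 mm thick, top surface at z = 736 mm, supported by four 88×88 mm square legs, each inset 12 mm from the nearest pair of top edges, running from the floor.

B is a four-legged stool. The seat is a 287×292×29 mm slab whose top surface is at z = 428 mm; four square legs, each 46×46 mm in cross-section, run from the floor (z = 0) to the underside of the seat, each flush with a corner of the seat. Four stretchers, 46 mm wide and 24 mm tall, connect adjacent legs with their undersides at z = 115 mm, each running between the inner faces of the legs it joins and aligned with the legs' outer faces on the other axis.

C is a rectangular picture frame lying in the x–z plane (depth along y). The opening is 579 mm wide (x) by 258 mm tall (z), surrounded by a border 42 mm wide on all four sides. The frame is 37 mm deep and is made of two full-height vertical stiles with two horizontal rails fitted between them.

Two stools sit around the table at the −y, +y sides. The picture frame is on top of the table.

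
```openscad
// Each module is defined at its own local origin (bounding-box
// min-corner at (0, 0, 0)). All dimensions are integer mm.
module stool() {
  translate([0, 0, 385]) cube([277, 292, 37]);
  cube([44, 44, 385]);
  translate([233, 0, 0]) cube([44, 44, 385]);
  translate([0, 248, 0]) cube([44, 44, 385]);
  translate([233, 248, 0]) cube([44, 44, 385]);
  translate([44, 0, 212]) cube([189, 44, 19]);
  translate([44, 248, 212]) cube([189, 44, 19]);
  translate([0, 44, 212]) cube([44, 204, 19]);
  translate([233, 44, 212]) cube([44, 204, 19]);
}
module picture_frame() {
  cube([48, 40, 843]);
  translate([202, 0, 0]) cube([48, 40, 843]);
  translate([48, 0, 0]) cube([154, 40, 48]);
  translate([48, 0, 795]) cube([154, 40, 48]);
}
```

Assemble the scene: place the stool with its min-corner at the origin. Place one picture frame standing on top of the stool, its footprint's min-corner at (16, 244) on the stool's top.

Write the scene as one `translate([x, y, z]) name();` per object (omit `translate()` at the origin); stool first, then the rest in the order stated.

stool();
translate([16, 244, 422]) picture_frame();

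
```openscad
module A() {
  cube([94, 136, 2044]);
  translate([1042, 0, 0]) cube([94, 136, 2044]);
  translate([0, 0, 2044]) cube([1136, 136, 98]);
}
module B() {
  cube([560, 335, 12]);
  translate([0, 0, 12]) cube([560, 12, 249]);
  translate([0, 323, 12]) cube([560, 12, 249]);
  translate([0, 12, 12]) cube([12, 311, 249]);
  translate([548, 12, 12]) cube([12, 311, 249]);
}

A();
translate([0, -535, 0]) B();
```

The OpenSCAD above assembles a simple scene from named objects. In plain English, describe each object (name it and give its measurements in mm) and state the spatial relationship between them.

A is a door frame. The clear opening is 948 mm wide and 2044 mm high. Two 94 mm wide jambs, 136 mm deep, stand either side of the opening from the floor to the top of the opening. A 98 mm thick head sits across the top of both jambs, spanning the full outside width of the frame.

B is an open-topped rectangular box: outside dimensions 560×335×261 mm, with a uniform wall and base thickness of 12 mm. The base is a full 560×335 slab on the floor; four walls sit on top of the base. The front and back walls (the −y and +y sides) span the full width; the two side walls fit between them.

The open box is on the floor beside the door frame on its −y side.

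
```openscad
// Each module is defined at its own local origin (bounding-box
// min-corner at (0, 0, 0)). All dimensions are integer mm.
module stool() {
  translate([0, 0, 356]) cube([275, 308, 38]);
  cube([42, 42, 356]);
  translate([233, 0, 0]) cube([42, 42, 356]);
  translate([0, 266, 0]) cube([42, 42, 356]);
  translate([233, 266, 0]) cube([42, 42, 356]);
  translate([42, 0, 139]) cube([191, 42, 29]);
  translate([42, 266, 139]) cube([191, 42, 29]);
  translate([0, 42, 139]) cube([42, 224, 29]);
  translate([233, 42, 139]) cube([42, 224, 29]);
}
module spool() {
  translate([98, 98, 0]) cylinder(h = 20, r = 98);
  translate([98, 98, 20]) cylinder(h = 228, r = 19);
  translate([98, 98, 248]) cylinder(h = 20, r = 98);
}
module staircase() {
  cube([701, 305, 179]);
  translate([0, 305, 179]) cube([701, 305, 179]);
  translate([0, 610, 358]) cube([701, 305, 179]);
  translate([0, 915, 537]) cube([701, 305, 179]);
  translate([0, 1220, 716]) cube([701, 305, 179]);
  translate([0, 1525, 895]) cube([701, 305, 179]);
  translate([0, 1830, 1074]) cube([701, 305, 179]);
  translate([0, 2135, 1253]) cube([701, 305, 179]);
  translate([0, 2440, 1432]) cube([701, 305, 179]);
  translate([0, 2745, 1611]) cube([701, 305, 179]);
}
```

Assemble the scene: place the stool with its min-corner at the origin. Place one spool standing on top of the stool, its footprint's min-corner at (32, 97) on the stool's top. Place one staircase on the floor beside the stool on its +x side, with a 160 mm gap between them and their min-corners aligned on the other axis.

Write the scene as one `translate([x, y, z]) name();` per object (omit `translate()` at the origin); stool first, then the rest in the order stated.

stool();
translate([32, 97, 394]) spool();
translate([435, 0, 0]) staircase();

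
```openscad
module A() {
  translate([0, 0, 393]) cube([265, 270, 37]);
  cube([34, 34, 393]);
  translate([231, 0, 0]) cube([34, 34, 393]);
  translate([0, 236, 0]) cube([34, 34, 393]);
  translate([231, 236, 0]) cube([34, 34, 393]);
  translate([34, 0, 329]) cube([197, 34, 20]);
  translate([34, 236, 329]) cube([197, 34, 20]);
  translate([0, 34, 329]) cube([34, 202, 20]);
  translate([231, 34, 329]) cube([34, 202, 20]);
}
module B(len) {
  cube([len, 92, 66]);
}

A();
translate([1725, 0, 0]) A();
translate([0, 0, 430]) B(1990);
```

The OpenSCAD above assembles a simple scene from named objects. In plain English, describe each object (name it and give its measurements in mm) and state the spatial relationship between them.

A is a four-legged stool. The seat is 265×270 mm, 37 mm thick, top at z = 430 mm. It stands on four square legs, each 34×34 mm in cross-section, from z = 0 to the seat underside, each flush with a corner of the seat. Four stretchers, 34 mm wide and 20 mm tall, connect adjacent legs with their undersides at z = 329 mm, each running between the inner faces of the legs it joins and aligned with the legs' outer faces on the other axis.

B is a rectangular beam 1990 mm long (x), 92 mm deep (y), 66 mm thick (z).

The beam spans the tops of two stools placed 1460 mm apart, resting at z = 430 mm.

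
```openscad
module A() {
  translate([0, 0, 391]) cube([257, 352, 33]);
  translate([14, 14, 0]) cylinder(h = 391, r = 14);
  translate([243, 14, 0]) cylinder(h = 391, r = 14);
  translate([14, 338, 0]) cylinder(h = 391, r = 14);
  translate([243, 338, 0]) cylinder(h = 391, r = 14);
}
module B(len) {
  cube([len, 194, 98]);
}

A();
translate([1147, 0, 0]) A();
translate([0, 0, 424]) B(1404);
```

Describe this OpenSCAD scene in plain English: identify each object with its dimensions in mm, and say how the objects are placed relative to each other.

A is a simple wooden stool: a rectangular seat 257 mm (x) by 352 mm (y), 33 mm thick, top face at z = 424 mm, on four round legs, each 28 mm in diameter. The legs rest on z = 0, each leg's axis is inset half a diameter from the nearest pair of seat edges (so the leg's bounding box is flush with the corner).

B is a rectangular beam 1404 mm long (x), 194 mm deep (y), 98 mm thick (z).

The beam spans the tops of two stools placed 890 mm apart, resting at z = 424 mm.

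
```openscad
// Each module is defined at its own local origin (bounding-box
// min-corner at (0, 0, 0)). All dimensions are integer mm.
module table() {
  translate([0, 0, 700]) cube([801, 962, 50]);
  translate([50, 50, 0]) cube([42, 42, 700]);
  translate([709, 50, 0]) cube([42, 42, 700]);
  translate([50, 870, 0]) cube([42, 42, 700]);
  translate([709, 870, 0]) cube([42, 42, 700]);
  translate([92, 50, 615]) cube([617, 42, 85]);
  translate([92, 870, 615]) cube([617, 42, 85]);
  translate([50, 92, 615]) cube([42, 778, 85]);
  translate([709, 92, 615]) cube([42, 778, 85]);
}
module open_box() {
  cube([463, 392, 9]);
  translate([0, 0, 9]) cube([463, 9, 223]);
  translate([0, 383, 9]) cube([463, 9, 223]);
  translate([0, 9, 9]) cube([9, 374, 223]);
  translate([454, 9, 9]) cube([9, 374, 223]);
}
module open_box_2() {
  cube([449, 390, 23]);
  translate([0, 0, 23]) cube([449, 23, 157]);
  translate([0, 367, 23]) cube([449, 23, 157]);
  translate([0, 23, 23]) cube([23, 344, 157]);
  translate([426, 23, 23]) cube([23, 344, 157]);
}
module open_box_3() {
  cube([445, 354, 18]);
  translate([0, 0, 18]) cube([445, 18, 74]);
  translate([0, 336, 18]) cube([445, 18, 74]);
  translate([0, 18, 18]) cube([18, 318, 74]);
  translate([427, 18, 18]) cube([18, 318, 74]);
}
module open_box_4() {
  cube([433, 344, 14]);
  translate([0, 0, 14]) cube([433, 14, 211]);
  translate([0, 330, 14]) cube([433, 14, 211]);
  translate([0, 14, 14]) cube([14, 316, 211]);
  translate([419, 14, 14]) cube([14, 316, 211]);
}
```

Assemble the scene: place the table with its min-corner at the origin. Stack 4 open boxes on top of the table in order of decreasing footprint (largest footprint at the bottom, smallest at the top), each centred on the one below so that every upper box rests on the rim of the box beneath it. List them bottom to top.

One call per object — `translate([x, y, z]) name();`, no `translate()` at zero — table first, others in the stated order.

table();
translate([169, 285, 750]) open_box();
translate([176, 286, 982]) open_box_2();
translate([178, 304, 1162]) open_box_3();
translate([184, 309, 1254]) open_box_4();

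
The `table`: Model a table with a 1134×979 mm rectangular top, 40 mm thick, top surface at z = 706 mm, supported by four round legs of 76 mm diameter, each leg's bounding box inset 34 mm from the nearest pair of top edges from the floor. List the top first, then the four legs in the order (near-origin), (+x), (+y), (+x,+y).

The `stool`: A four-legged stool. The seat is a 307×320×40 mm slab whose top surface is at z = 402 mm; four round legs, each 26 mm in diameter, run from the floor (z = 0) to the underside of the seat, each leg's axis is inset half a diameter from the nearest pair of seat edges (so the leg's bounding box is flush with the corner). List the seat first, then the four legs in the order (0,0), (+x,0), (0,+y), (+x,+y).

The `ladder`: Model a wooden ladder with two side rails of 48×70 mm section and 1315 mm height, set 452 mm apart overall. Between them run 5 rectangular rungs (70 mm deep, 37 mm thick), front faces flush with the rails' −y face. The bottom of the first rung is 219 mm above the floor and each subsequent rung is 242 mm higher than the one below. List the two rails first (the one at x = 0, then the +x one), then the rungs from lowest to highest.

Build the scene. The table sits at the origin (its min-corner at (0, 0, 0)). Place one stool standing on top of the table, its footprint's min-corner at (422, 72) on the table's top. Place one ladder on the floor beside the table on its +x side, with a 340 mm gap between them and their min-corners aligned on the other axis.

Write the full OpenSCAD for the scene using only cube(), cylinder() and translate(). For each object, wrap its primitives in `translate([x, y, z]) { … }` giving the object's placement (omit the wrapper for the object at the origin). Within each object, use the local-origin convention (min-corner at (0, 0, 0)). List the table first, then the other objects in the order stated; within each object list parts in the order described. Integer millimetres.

translate([0, 0, 666]) cube([1134, 979, 40]);
translate([72, 72, 0]) cylinder(h = 666, r = 38);
translate([1062, 72, 0]) cylinder(h = 666, r = 38);
translate([72, 907, 0]) cylinder(h = 666, r = 38);
translate([1062, 907, 0]) cylinder(h = 666, r = 38);
translate([422, 72, 706]) {
  translate([0, 0, 362]) cube([307, 320, 40]);
  translate([13, 13, 0]) cylinder(h = 362, r = 13);
  translate([294, 13, 0]) cylinder(h = 362, r = 13);
  translate([13, 307, 0]) cylinder(h = 362, r = 13);
  translate([294, 307, 0]) cylinder(h = 362, r = 13);
}
translate([1474, 0, 0]) {
  cube([48, 70, 1315]);
  translate([404, 0, 0]) cube([48, 70, 1315]);
  translate([48, 0, 219]) cube([356, 70, 37]);
  translate([48, 0, 461]) cube([356, 70, 37]);
  translate([48, 0, 703]) cube([356, 70, 37]);
  translate([48, 0, 945]) cube([356, 70, 37]);
  translate([48, 0, 1187]) cube([356, 70, 37]);
}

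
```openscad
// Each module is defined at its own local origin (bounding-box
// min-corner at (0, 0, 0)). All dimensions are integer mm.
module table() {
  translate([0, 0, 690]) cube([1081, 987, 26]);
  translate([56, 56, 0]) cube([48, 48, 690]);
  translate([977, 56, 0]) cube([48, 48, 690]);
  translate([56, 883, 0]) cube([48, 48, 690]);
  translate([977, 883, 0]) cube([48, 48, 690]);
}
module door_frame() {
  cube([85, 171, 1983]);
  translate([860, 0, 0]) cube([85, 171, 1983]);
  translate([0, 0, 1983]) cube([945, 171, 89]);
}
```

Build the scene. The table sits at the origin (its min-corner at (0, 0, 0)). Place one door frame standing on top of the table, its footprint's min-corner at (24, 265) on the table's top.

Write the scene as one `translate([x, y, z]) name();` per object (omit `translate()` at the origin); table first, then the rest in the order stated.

table();
translate([24, 265, 716]) door_frame();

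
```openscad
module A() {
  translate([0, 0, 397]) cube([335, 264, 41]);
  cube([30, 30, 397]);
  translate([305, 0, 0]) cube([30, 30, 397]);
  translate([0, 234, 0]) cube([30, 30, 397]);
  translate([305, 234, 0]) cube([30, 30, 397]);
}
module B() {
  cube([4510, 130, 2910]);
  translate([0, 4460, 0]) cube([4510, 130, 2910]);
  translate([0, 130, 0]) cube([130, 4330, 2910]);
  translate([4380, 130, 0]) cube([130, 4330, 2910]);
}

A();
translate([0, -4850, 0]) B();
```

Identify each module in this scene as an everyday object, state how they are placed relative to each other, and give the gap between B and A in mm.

A is a stool. B is a house frame. The house frame is on the floor beside the stool on its −y side. The gap between the house frame and the stool is 260 mm.

The house frame's nearest face is 260 mm from the stool's −y face.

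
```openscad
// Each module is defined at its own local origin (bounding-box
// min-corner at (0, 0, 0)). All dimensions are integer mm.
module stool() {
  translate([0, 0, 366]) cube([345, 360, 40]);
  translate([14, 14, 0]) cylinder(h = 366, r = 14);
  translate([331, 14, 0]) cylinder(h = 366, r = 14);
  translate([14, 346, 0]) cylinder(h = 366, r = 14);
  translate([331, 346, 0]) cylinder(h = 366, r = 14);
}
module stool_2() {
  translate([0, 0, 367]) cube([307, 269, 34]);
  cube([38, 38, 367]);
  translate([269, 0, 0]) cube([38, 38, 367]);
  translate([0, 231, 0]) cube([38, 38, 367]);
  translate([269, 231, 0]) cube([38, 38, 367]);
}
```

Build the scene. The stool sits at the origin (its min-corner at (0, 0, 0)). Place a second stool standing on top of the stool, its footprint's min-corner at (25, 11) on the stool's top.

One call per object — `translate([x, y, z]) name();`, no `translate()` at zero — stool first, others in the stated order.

stool();
translate([25, 11, 406]) stool_2();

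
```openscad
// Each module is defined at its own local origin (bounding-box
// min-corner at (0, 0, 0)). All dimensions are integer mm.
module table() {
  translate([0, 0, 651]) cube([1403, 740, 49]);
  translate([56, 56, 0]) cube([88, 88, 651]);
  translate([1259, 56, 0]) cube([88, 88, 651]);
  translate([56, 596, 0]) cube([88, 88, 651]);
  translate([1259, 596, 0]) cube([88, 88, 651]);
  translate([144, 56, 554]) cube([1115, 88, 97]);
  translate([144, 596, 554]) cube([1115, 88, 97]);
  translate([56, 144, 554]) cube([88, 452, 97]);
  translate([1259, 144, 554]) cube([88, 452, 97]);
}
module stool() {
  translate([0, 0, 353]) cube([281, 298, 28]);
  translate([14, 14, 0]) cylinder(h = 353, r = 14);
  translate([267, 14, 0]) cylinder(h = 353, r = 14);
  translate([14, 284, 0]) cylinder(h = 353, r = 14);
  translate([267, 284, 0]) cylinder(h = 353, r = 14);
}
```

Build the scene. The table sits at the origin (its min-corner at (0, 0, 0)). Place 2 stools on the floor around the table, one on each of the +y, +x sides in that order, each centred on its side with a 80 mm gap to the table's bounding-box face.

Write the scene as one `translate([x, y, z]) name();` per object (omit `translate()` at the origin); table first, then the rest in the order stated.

table();
translate([561, 820, 0]) stool();
translate([1483, 221, 0]) stool();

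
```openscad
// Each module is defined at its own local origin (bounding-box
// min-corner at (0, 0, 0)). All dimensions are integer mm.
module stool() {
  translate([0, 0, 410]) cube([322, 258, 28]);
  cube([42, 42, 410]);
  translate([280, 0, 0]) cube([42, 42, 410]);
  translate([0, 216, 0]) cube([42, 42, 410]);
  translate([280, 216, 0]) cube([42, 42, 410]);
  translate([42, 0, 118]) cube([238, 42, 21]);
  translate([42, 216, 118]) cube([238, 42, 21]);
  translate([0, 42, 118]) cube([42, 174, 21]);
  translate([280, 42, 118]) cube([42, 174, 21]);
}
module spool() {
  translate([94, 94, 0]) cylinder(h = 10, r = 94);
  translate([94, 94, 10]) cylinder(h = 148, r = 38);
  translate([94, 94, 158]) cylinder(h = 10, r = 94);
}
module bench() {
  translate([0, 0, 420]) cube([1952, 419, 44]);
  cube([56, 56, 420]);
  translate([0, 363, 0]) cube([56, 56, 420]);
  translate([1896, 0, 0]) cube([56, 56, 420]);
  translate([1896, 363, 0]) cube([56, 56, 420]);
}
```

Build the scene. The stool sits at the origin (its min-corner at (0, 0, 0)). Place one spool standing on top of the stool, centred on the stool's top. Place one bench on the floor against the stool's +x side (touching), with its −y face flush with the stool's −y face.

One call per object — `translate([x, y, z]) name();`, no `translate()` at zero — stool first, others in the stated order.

stool();
translate([67, 35, 438]) spool();
translate([322, 0, 0]) bench();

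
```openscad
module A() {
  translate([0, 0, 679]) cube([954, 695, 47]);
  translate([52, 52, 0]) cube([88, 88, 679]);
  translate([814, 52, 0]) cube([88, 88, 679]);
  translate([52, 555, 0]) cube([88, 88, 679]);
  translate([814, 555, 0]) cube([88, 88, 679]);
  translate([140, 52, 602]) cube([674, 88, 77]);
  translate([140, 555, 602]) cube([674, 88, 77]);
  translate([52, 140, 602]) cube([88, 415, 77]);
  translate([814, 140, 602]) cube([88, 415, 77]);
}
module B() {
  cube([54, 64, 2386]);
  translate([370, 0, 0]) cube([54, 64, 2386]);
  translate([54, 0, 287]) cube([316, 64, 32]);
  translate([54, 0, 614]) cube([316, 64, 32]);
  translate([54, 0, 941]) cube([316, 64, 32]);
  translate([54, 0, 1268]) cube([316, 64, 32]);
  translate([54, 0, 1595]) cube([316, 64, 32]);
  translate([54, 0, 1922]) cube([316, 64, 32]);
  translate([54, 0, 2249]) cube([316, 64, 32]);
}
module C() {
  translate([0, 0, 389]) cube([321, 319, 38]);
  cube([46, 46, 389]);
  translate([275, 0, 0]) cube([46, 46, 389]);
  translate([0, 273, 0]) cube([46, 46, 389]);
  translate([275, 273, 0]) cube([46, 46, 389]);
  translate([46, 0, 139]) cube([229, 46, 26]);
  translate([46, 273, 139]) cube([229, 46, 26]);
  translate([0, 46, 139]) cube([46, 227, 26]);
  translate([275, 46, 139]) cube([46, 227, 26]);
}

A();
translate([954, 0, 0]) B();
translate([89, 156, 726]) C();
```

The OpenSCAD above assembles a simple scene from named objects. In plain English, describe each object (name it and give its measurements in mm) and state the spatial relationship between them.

A is a table with a 954×695 mm rectangular top, 47 mm thick, top surface at z = 726 mm, supported by four 88×88 mm square legs, each inset 52 mm from the nearest pair of top edges, running from the floor. Four apron rails, 88 mm thick and 77 mm tall, run between adjacent legs with their top edges flush with the underside of the top and their outer faces flush with the legs' outer faces.

B is a straight ladder. Two 54×64 mm vertical rails, 2386 mm tall, stand 424 mm apart (outside-to-outside) with their front faces coplanar on the −y side. 7 rungs, each 64 mm deep and 32 mm tall, span between the inner faces of the rails, front faces flush with the rails. The lowest rung's underside is at z = 287 mm and rungs are spaced 327 mm apart (underside to underside).

C is a simple wooden stool: a rectangular seat 321 mm (x) by 319 mm (y), 38 mm thick, top face at z = 427 mm, on four square legs, each 46×46 mm in cross-section. The legs rest on z = 0, each flush with a corner of the seat. Four stretchers, 46 mm wide and 26 mm tall, connect adjacent legs with their undersides at z = 139 mm, each running between the inner faces of the legs it joins and aligned with the legs' outer faces on the other axis.

The ladder is against the table's +x side, with their −y faces flush. The stool is on top of the table.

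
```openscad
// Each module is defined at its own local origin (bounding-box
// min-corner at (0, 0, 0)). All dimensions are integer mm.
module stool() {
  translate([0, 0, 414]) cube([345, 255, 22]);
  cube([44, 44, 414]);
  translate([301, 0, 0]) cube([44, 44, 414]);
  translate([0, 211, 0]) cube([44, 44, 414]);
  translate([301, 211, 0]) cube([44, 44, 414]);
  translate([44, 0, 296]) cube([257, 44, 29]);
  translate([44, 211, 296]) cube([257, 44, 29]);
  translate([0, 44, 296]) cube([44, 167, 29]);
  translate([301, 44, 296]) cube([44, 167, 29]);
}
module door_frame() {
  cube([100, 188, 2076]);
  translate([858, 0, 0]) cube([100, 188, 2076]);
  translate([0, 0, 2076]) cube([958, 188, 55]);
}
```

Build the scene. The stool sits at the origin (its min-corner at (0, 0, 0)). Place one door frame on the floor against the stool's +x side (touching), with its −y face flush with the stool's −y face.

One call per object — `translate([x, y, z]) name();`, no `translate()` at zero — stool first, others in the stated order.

stool();
translate([345, 0, 0]) door_frame();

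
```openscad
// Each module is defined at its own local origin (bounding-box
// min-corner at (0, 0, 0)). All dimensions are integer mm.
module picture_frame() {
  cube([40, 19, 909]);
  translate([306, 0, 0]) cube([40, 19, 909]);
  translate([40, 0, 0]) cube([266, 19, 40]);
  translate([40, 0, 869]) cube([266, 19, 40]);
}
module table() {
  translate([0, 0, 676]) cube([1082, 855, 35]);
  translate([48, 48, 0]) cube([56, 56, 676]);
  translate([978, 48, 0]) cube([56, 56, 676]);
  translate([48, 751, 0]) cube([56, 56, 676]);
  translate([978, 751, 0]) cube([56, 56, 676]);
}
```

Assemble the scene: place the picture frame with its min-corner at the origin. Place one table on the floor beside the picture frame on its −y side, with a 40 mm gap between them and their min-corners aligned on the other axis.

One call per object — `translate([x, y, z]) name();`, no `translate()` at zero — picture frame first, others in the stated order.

picture_frame();
translate([0, -895, 0]) table();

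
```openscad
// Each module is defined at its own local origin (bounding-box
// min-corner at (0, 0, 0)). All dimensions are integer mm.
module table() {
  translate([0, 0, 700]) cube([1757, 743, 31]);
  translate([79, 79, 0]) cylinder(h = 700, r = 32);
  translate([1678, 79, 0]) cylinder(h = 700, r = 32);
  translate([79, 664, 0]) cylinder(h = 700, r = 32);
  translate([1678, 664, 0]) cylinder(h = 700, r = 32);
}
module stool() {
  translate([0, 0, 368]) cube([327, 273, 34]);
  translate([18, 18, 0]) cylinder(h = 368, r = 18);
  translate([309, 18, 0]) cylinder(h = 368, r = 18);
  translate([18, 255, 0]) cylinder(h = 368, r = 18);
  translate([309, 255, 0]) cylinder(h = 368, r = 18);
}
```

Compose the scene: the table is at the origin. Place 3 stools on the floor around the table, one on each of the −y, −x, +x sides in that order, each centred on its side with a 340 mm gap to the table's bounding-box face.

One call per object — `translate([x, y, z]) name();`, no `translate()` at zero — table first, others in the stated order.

table();
translate([715, -613, 0]) stool();
translate([-667, 235, 0]) stool();
translate([2097, 235, 0]) stool();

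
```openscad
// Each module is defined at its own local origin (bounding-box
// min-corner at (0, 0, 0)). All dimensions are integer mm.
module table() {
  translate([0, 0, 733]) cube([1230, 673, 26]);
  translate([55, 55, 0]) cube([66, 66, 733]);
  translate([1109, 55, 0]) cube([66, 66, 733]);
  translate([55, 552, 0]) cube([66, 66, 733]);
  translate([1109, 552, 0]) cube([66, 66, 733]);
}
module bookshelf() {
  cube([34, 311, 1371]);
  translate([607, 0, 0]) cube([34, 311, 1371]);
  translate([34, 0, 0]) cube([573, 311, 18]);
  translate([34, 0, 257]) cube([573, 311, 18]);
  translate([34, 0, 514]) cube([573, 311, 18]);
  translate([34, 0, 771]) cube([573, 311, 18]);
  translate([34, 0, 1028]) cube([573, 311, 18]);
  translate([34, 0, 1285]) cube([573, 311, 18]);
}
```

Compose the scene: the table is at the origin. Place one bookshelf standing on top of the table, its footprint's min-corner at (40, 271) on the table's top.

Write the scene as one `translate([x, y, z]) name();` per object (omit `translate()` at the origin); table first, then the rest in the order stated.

table();
translate([40, 271, 759]) bookshelf();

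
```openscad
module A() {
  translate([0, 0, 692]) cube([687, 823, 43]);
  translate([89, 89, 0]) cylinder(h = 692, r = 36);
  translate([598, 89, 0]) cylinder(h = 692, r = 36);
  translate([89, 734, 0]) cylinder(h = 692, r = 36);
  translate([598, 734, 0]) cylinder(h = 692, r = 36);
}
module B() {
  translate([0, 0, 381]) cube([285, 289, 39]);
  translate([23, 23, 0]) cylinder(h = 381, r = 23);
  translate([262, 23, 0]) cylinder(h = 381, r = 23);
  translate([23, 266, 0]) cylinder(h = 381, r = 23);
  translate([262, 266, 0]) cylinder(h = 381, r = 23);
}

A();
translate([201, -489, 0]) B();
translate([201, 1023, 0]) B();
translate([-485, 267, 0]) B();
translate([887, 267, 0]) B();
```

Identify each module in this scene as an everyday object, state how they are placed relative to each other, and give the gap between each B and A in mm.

A is a table. B is a stool. Four stools sit around the table at the −y, +y, −x, +x sides. The gap between each stool and the table is 200 mm.

Each stool's nearest face is 200 mm from the table's bounding box.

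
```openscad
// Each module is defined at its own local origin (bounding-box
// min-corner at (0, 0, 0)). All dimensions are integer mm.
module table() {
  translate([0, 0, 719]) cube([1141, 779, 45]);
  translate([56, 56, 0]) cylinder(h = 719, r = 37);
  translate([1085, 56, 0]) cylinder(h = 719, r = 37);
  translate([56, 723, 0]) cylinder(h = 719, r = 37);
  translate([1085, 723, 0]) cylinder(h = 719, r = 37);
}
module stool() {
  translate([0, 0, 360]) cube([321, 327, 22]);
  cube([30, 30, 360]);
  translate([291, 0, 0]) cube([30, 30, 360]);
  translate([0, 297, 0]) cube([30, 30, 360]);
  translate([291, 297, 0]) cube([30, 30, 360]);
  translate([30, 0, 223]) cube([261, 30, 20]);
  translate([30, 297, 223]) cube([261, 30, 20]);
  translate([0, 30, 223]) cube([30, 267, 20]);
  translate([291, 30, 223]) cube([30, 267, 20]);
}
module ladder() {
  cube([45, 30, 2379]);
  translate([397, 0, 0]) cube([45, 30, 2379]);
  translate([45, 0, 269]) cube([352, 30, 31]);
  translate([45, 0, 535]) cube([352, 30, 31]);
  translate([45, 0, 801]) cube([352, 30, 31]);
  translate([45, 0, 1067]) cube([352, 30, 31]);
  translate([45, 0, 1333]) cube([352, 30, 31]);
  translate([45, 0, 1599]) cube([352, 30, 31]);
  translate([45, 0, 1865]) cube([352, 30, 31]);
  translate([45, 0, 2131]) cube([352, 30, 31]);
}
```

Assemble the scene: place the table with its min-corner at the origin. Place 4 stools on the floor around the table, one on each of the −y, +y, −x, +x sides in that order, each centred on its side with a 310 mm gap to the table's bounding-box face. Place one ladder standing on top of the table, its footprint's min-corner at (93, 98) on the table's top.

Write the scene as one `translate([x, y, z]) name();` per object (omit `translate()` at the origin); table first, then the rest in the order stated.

table();
translate([410, -637, 0]) stool();
translate([410, 1089, 0]) stool();
translate([-631, 226, 0]) stool();
translate([1451, 226, 0]) stool();
translate([93, 98, 764]) ladder();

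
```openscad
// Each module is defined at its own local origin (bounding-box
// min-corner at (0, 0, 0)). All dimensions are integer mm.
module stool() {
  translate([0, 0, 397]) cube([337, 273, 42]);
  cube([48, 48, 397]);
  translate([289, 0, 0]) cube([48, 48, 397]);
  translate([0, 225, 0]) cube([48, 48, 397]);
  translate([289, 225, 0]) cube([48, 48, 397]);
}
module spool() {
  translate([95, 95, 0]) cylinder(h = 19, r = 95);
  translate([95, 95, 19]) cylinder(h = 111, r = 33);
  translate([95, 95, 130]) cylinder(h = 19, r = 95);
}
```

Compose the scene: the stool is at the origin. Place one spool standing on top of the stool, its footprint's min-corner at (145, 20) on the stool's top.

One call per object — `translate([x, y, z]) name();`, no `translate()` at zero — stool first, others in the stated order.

stool();
translate([145, 20, 439]) spool();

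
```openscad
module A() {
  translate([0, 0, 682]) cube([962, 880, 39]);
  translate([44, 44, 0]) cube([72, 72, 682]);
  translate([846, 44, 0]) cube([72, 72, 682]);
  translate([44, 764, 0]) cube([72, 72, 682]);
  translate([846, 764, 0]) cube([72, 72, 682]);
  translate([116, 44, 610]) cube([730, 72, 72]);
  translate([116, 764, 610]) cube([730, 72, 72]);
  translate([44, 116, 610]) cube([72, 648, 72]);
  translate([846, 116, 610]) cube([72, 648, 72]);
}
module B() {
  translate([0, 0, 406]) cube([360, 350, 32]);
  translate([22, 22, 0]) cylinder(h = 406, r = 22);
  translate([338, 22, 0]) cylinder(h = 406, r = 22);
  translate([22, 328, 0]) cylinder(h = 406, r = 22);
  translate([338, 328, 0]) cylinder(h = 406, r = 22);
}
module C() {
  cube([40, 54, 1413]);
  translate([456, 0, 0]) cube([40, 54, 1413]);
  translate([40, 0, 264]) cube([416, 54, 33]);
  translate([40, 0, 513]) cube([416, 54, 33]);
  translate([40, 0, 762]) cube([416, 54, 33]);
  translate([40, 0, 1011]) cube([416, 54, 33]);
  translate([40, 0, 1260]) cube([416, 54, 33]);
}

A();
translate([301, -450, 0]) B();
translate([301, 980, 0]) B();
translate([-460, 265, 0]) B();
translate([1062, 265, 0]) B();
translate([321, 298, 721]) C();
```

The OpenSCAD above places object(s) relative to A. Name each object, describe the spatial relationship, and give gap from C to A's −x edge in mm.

The ladder's min-x is at 321; the table's min-x is 0; gap = 321 mm.

A is a table. B is a stool. C is a ladder. Four stools sit around the table at the −y, +y, −x, +x sides. The ladder is on top of the table. The gap from the ladder to the table's −x edge is 321 mm.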